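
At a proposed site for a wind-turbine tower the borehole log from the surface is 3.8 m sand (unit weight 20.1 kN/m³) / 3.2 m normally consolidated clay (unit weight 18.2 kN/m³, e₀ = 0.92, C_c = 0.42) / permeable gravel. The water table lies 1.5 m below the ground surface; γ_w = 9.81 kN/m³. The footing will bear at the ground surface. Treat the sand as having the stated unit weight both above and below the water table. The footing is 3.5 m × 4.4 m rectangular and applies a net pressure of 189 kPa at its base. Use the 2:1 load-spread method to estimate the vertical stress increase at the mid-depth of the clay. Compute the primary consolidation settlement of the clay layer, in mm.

Mid-depth of clay below the ground surface: z = 3.8 + 3.2/2 = 5.4 m.
Total vertical stress at mid-clay: σ_v = 20.1×3.8 + 18.2×1.6 = 105.5 kPa.
Pore pressure: u = 9.81×(5.4 − 1.5) = 38.259 kPa.
Initial effective stress: σ'_0 = σ_v − u = 105.5 − 38.259 = 67.241 kPa.
Stress increase at mid-clay by the 2:1 spreading method:
Δσ = qBL/((B+z)(L+z)) = 189×3.5×4.4/((3.5+5.4)(4.4+5.4)) = 33.371 kPa
Final effective stress: σ'_f = σ'_0 + Δσ = 67.241 + 33.371 = 100.61 kPa.
Normally consolidated clay, so the full stress increment lies on the virgin compression line:
S_c = C_c·H/(1+e₀)·log₁₀(σ'_f/σ'_0) = 0.42×3.2/(1+0.92)×log₁₀(100.61/67.241)
    = 0.7 × 0.17501 = 0.1225 m

S_c ≈ 123 mm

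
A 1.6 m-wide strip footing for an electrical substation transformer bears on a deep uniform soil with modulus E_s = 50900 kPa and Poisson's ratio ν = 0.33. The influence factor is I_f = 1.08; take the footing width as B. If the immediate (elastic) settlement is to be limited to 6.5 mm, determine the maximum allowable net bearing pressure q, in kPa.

q ≈ 215 kPa

S_e = q·B·(1−ν²)/E_s · I_f  ⇒  q = S_e·E_s / (B·(1−ν²)·I_f).
q = 0.0065 × 50900 / (1.6 × 0.8911 × 1.08) = 214.9 kPa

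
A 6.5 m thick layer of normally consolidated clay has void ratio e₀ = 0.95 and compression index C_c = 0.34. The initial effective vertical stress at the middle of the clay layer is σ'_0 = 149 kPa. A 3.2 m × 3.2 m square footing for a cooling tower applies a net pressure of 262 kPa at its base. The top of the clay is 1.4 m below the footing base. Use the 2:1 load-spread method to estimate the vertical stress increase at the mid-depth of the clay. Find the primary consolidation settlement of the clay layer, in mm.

S_c ≈ 126 mm

Mid-depth of clay below the footing base: z = 1.4 + 6.5/2 = 4.65 m.
Stress increase at mid-clay by the 2:1 spreading method:
Δσ = qBL/((B+z)(L+z)) = 262×3.2×3.2/((3.2+4.65)(3.2+4.65)) = 43.537 kPa
Final effective stress: σ'_f = σ'_0 + Δσ = 149 + 43.537 = 192.54 kPa.
Normally consolidated clay, so the full stress increment lies on the virgin compression line:
S_c = C_c·H/(1+e₀)·log₁₀(σ'_f/σ'_0) = 0.34×6.5/(1+0.95)×log₁₀(192.54/149)
    = 1.1333 × 0.11133 = 0.1262 m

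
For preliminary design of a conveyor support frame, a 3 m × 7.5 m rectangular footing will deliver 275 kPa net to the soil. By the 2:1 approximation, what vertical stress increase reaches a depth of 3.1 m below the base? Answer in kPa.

By the 2:1 method the load spreads at 1 horizontal : 2 vertical, so at depth z the loaded area has grown by z in each plan dimension:
Δσ = qBL/((B+z)(L+z)) = 275×3×7.5/((3+3.1)(7.5+3.1)) = 95.693 kPa

Δσ_z ≈ 95.7 kPa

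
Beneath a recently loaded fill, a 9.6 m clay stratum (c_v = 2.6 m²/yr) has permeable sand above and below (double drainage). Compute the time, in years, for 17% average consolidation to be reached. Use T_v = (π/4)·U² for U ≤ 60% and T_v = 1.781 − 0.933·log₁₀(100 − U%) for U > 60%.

t ≈ 0.201 years

Drainage path length: H_d = H/2 = 4.8 m (double drainage).
U ≤ 60%: T_v = (π/4)·U² = (π/4)×0.17² = 0.022698.
t = T_v·H_d²/c_v = 0.022698×4.8²/2.6 = 0.2011 years.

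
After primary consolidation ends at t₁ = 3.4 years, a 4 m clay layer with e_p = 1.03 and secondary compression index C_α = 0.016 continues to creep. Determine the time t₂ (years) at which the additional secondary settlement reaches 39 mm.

t₂ ≈ 58.7 years

S_s = C_α·H/(1+e_p)·log₁₀(t₂/t₁) ⇒ log₁₀(t₂/t₁) = S_s·(1+e_p)/(C_α·H).
log₁₀(t₂/t₁) = 0.039 × (1+1.03) / (0.016×4) = 1.237
t₂ = t₁ × 10^1.237 = 3.4 × 17.26 = 58.68 years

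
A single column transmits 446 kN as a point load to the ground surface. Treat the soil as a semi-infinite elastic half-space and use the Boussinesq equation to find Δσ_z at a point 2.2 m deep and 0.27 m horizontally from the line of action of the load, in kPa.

Boussinesq vertical stress below a point load on an elastic half-space:
Δσ_z = 3P/(2πz²) · [1 + (r/z)²]^(−5/2)
r/z = 0.27/2.2 = 0.12273; [1+(r/z)²]^(−5/2) = 0.96332.
Δσ_z = 3×446/(2π×2.2²) × 0.96332 = 43.998 × 0.96332 = 42.38 kPa

Δσ_z ≈ 42.4 kPa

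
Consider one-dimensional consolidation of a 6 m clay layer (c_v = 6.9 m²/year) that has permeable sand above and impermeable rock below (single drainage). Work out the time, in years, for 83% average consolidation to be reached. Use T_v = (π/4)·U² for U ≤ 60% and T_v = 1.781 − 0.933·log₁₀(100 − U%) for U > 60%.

t ≈ 3.3 years

Drainage path length: H_d = H = 6 m (single drainage).
U > 60%: T_v = 1.781 − 0.933·log₁₀(100 − 83) = 0.63299.
t = T_v·H_d²/c_v = 0.63299×6²/6.9 = 3.303 years.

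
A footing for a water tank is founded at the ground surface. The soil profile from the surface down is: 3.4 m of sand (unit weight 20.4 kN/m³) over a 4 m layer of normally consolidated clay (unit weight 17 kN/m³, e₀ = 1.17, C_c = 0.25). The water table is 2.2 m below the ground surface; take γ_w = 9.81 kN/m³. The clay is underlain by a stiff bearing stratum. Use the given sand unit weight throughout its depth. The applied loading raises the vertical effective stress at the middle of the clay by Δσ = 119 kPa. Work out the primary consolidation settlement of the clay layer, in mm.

Mid-depth of clay below the ground surface: z = 3.4 + 4/2 = 5.4 m.
Total vertical stress at mid-clay: σ_v = 20.4×3.4 + 17×2 = 103.36 kPa.
Pore pressure: u = 9.81×(5.4 − 2.2) = 31.392 kPa.
Initial effective stress: σ'_0 = σ_v − u = 103.36 − 31.392 = 71.968 kPa.
Final effective stress: σ'_f = σ'_0 + Δσ = 71.968 + 119 = 190.97 kPa.
Normally consolidated clay, so the full stress increment lies on the virgin compression line:
S_c = C_c·H/(1+e₀)·log₁₀(σ'_f/σ'_0) = 0.25×4/(1+1.17)×log₁₀(190.97/71.968)
    = 0.46083 × 0.42383 = 0.1953 m

S_c ≈ 195 mm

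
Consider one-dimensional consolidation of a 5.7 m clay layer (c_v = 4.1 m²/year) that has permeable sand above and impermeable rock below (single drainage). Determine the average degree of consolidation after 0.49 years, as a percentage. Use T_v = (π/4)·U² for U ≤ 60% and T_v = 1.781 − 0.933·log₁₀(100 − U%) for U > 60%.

U ≈ 28.1 %

Drainage path length: H_d = H = 5.7 m (single drainage).
T_v = c_v·t/H_d² = 4.1×0.49/5.7² = 0.061834.
T_v = 0.061834 corresponds to the U ≤ 60% branch:
U = √(4T_v/π) = 0.2806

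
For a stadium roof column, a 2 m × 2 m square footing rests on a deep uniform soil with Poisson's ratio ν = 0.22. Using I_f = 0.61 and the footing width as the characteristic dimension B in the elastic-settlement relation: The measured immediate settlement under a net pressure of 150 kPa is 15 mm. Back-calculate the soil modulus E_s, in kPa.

S_e = q·B·(1−ν²)/E_s · I_f  ⇒  E_s = q·B·(1−ν²)·I_f / S_e.
E_s = 150 × 2 × 0.9516 × 0.61 / 0.015 = 11610 kPa

E_s ≈ 11600 kPa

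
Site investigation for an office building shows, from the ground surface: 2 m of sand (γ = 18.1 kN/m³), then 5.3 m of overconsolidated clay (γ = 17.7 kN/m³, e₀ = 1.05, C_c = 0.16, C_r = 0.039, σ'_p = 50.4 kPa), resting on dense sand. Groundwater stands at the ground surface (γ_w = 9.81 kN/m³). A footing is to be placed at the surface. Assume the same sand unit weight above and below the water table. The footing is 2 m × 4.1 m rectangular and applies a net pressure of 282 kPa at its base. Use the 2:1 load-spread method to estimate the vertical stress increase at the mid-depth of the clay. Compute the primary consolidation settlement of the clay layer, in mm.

S_c ≈ 89.6 mm

Mid-depth of clay below the ground surface: z = 2 + 5.3/2 = 4.65 m.
Total vertical stress at mid-clay: σ_v = 18.1×2 + 17.7×2.65 = 83.105 kPa.
Pore pressure: u = 9.81×(4.65 − 0) = 45.617 kPa.
Initial effective stress: σ'_0 = σ_v − u = 83.105 − 45.617 = 37.488 kPa.
Stress increase at mid-clay by the 2:1 spreading method:
Δσ = qBL/((B+z)(L+z)) = 282×2×4.1/((2+4.65)(4.1+4.65)) = 39.74 kPa
Final effective stress: σ'_f = 37.488 + 39.74 = 77.228 kPa.
σ'_f = 77.228 > σ'_p = 50.4 kPa, so the stress path crosses the preconsolidation pressure — recompression up to σ'_p, then virgin compression beyond:
S_c = H/(1+e₀)·[C_r·log₁₀(σ'_p/σ'_0) + C_c·log₁₀(σ'_f/σ'_p)]
    = 5.3/2.05 × [0.039×log₁₀(50.4/37.488) + 0.16×log₁₀(77.228/50.4)]
    = 2.5854 × [0.005013 + 0.029655] = 0.08963 m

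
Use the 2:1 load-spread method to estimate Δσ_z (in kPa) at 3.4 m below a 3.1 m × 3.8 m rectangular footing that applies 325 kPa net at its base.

Δσ_z ≈ 81.8 kPa

By the 2:1 method the load spreads at 1 horizontal : 2 vertical, so at depth z the loaded area has grown by z in each plan dimension:
Δσ = qBL/((B+z)(L+z)) = 325×3.1×3.8/((3.1+3.4)(3.8+3.4)) = 81.806 kPa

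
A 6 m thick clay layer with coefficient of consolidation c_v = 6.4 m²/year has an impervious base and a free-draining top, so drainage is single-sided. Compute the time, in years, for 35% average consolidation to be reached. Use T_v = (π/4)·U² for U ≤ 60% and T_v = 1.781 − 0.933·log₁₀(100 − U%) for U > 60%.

Drainage path length: H_d = H = 6 m (single drainage).
U ≤ 60%: T_v = (π/4)·U² = (π/4)×0.35² = 0.096211.
t = T_v·H_d²/c_v = 0.096211×6²/6.4 = 0.5412 years.

t ≈ 0.541 years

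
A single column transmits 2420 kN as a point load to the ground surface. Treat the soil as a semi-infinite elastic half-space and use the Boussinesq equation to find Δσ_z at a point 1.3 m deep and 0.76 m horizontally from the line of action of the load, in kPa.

Boussinesq vertical stress below a point load on an elastic half-space:
Δσ_z = 3P/(2πz²) · [1 + (r/z)²]^(−5/2)
r/z = 0.76/1.3 = 0.58462; [1+(r/z)²]^(−5/2) = 0.47951.
Δσ_z = 3×2420/(2π×1.3²) × 0.47951 = 683.71 × 0.47951 = 327.8 kPa

Δσ_z ≈ 328 kPa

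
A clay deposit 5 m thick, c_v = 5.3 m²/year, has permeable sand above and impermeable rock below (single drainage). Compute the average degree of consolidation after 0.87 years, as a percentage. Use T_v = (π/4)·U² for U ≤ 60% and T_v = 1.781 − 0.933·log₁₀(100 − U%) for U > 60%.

U ≈ 48.5 %

Drainage path length: H_d = H = 5 m (single drainage).
T_v = c_v·t/H_d² = 5.3×0.87/5² = 0.18444.
T_v = 0.18444 corresponds to the U ≤ 60% branch:
U = √(4T_v/π) = 0.4846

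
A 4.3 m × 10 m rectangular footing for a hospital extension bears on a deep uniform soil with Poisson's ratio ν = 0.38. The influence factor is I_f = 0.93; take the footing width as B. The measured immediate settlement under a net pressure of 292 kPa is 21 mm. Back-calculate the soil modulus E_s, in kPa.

S_e = q·B·(1−ν²)/E_s · I_f  ⇒  E_s = q·B·(1−ν²)·I_f / S_e.
E_s = 292 × 4.3 × 0.8556 × 0.93 / 0.021 = 47580 kPa

E_s ≈ 47600 kPa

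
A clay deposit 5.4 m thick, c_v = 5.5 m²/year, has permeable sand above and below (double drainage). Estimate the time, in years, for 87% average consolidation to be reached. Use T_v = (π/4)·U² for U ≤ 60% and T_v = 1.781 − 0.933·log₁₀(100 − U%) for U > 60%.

Drainage path length: H_d = H/2 = 2.7 m (double drainage).
U > 60%: T_v = 1.781 − 0.933·log₁₀(100 − 87) = 0.74169.
t = T_v·H_d²/c_v = 0.74169×2.7²/5.5 = 0.9831 years.

t ≈ 0.983 years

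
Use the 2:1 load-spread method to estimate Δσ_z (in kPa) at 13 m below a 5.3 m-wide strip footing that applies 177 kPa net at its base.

Δσ_z ≈ 51.3 kPa

By the 2:1 method the load spreads at 1 horizontal : 2 vertical, so at depth z the loaded area has grown by z in each plan dimension:
Δσ = qB/(B+z) = 177×5.3/(5.3+13) = 51.262 kPa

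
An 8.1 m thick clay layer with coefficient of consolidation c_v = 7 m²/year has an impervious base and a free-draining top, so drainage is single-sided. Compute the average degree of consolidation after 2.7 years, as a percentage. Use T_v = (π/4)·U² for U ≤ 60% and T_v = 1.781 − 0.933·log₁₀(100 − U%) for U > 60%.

U ≈ 60.2 %

Drainage path length: H_d = H = 8.1 m (single drainage).
T_v = c_v·t/H_d² = 7×2.7/8.1² = 0.28807.
T_v = 0.28807 corresponds to the U > 60% branch:
U = 1 − 10^((1.781 − T_v)/0.933)/100 = 0.6018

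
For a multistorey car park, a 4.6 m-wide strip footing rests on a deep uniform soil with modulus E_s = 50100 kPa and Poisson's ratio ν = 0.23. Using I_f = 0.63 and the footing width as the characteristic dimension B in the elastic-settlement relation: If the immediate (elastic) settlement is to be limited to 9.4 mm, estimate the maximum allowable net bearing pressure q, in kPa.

q ≈ 172 kPa

S_e = q·B·(1−ν²)/E_s · I_f  ⇒  q = S_e·E_s / (B·(1−ν²)·I_f).
q = 0.0094 × 50100 / (4.6 × 0.9471 × 0.63) = 171.6 kPa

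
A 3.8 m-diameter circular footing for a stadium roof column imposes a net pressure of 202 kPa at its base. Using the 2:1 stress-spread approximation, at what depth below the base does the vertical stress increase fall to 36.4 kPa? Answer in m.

2:1 spreading — at depth z the loaded area has grown by z in each plan dimension:
qD²/(D+z)² = Δσ_z ⇒ z = D(√(q/Δσ_z) − 1) = 3.8×(√(202/36.4) − 1) = 5.152 m

z ≈ 5.15 m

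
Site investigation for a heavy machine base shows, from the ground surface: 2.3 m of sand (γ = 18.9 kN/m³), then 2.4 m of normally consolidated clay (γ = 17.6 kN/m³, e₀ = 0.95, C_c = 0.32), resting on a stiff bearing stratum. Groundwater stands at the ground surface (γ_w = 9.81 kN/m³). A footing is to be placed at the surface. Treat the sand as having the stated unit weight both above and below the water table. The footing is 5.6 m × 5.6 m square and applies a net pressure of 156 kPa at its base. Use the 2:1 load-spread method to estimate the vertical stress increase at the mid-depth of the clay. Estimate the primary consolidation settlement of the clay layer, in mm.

Mid-depth of clay below the ground surface: z = 2.3 + 2.4/2 = 3.5 m.
Total vertical stress at mid-clay: σ_v = 18.9×2.3 + 17.6×1.2 = 64.59 kPa.
Pore pressure: u = 9.81×(3.5 − 0) = 34.335 kPa.
Initial effective stress: σ'_0 = σ_v − u = 64.59 − 34.335 = 30.255 kPa.
Stress increase at mid-clay by the 2:1 spreading method:
Δσ = qBL/((B+z)(L+z)) = 156×5.6×5.6/((5.6+3.5)(5.6+3.5)) = 59.077 kPa
Final effective stress: σ'_f = σ'_0 + Δσ = 30.255 + 59.077 = 89.332 kPa.
Normally consolidated clay, so the full stress increment lies on the virgin compression line:
S_c = C_c·H/(1+e₀)·log₁₀(σ'_f/σ'_0) = 0.32×2.4/(1+0.95)×log₁₀(89.332/30.255)
    = 0.39385 × 0.47021 = 0.1852 m

S_c ≈ 185 mm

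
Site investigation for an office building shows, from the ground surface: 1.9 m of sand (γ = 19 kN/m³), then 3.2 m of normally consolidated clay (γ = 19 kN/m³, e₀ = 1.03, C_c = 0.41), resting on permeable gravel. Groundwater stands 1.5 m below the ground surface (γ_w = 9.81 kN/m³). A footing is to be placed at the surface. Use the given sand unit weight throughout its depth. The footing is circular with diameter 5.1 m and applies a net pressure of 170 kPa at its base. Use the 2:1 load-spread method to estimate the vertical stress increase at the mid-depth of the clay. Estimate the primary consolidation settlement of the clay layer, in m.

S_c ≈ 0.231 m

Mid-depth of clay below the ground surface: z = 1.9 + 3.2/2 = 3.5 m.
Total vertical stress at mid-clay: σ_v = 19×1.9 + 19×1.6 = 66.5 kPa.
Pore pressure: u = 9.81×(3.5 − 1.5) = 19.62 kPa.
Initial effective stress: σ'_0 = σ_v − u = 66.5 − 19.62 = 46.88 kPa.
Stress increase at mid-clay by the 2:1 spreading method:
Δσ ≈ qD²/(D+z)² = 170×5.1²/(5.1+3.5)² = 59.785 kPa
Final effective stress: σ'_f = σ'_0 + Δσ = 46.88 + 59.785 = 106.66 kPa.
Normally consolidated clay, so the full stress increment lies on the virgin compression line:
S_c = C_c·H/(1+e₀)·log₁₀(σ'_f/σ'_0) = 0.41×3.2/(1+1.03)×log₁₀(106.66/46.88)
    = 0.64631 × 0.35701 = 0.2307 m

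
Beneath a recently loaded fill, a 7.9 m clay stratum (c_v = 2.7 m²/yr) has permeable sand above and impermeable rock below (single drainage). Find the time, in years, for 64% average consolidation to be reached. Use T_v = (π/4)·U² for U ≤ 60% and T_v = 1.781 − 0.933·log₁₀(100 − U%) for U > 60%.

t ≈ 7.6 years

Drainage path length: H_d = H = 7.9 m (single drainage).
U > 60%: T_v = 1.781 − 0.933·log₁₀(100 − 64) = 0.32897.
t = T_v·H_d²/c_v = 0.32897×7.9²/2.7 = 7.604 years.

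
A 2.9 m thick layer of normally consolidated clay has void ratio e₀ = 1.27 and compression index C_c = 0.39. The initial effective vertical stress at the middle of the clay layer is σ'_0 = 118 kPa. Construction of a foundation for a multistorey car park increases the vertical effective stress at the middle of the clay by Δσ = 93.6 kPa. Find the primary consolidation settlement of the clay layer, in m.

S_c ≈ 0.126 m

Final effective stress: σ'_f = σ'_0 + Δσ = 118 + 93.6 = 211.6 kPa.
Normally consolidated clay, so the full stress increment lies on the virgin compression line:
S_c = C_c·H/(1+e₀)·log₁₀(σ'_f/σ'_0) = 0.39×2.9/(1+1.27)×log₁₀(211.6/118)
    = 0.49824 × 0.25363 = 0.1264 m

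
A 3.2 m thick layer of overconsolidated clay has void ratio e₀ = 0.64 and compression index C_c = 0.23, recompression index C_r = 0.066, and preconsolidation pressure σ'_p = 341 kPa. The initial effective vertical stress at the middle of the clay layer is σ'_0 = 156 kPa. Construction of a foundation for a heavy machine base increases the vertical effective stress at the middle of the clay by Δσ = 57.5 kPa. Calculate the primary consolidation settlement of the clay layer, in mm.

Final effective stress: σ'_f = 156 + 57.5 = 213.5 kPa.
σ'_f = 213.5 ≤ σ'_p = 341 kPa, so the clay remains overconsolidated and only the recompression index applies:
S_c = C_r·H/(1+e₀)·log₁₀(σ'_f/σ'_0) = 0.066×3.2/1.64×log₁₀(213.5/156)
    = 0.12878 × 0.13627 = 0.01755 m

S_c ≈ 17.5 mm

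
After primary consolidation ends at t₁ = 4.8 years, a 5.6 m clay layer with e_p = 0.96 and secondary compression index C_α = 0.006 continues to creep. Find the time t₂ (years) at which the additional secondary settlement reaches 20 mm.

S_s = C_α·H/(1+e_p)·log₁₀(t₂/t₁) ⇒ log₁₀(t₂/t₁) = S_s·(1+e_p)/(C_α·H).
log₁₀(t₂/t₁) = 0.02 × (1+0.96) / (0.006×5.6) = 1.167
t₂ = t₁ × 10^1.167 = 4.8 × 14.68 = 70.45 years

t₂ ≈ 70.5 years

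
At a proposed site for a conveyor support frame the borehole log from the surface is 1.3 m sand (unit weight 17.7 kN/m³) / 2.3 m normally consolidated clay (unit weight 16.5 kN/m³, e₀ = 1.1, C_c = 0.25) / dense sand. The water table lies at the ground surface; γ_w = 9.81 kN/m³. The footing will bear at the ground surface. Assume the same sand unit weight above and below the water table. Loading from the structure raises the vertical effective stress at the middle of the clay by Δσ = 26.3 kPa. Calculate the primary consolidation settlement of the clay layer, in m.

S_c ≈ 0.107 m

Mid-depth of clay below the ground surface: z = 1.3 + 2.3/2 = 2.45 m.
Total vertical stress at mid-clay: σ_v = 17.7×1.3 + 16.5×1.15 = 41.985 kPa.
Pore pressure: u = 9.81×(2.45 − 0) = 24.035 kPa.
Initial effective stress: σ'_0 = σ_v − u = 41.985 − 24.035 = 17.95 kPa.
Final effective stress: σ'_f = σ'_0 + Δσ = 17.95 + 26.3 = 44.25 kPa.
Normally consolidated clay, so the full stress increment lies on the virgin compression line:
S_c = C_c·H/(1+e₀)·log₁₀(σ'_f/σ'_0) = 0.25×2.3/(1+1.1)×log₁₀(44.25/17.95)
    = 0.27381 × 0.39185 = 0.1073 m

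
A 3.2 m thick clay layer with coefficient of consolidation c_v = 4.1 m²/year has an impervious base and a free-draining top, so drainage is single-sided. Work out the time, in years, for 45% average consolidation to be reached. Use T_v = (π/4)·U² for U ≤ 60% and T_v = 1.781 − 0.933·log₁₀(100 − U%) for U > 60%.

t ≈ 0.397 years

Drainage path length: H_d = H = 3.2 m (single drainage).
U ≤ 60%: T_v = (π/4)·U² = (π/4)×0.45² = 0.15904.
t = T_v·H_d²/c_v = 0.15904×3.2²/4.1 = 0.3972 years.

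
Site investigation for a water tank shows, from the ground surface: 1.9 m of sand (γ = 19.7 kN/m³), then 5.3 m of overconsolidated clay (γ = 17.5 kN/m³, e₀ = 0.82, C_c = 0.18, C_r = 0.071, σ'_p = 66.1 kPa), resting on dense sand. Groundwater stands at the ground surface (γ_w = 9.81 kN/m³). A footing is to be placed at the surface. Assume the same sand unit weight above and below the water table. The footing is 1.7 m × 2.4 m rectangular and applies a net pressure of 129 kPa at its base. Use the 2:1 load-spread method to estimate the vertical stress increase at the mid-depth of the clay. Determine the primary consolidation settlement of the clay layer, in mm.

Mid-depth of clay below the ground surface: z = 1.9 + 5.3/2 = 4.55 m.
Total vertical stress at mid-clay: σ_v = 19.7×1.9 + 17.5×2.65 = 83.805 kPa.
Pore pressure: u = 9.81×(4.55 − 0) = 44.636 kPa.
Initial effective stress: σ'_0 = σ_v − u = 83.805 − 44.636 = 39.169 kPa.
Stress increase at mid-clay by the 2:1 spreading method:
Δσ = qBL/((B+z)(L+z)) = 129×1.7×2.4/((1.7+4.55)(2.4+4.55)) = 12.117 kPa
Final effective stress: σ'_f = 39.169 + 12.117 = 51.286 kPa.
σ'_f = 51.286 ≤ σ'_p = 66.1 kPa, so the clay remains overconsolidated and only the recompression index applies:
S_c = C_r·H/(1+e₀)·log₁₀(σ'_f/σ'_0) = 0.071×5.3/1.82×log₁₀(51.286/39.169)
    = 0.20676 × 0.11706 = 0.0242 m

S_c ≈ 24.2 mm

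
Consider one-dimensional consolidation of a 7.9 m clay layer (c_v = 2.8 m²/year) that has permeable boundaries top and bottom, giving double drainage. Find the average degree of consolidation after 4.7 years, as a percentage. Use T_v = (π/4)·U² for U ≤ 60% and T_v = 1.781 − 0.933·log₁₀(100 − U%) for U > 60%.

Drainage path length: H_d = H/2 = 3.95 m (double drainage).
T_v = c_v·t/H_d² = 2.8×4.7/3.95² = 0.84345.
T_v = 0.84345 corresponds to the U > 60% branch:
U = 1 − 10^((1.781 − T_v)/0.933)/100 = 0.8989

U ≈ 89.9 %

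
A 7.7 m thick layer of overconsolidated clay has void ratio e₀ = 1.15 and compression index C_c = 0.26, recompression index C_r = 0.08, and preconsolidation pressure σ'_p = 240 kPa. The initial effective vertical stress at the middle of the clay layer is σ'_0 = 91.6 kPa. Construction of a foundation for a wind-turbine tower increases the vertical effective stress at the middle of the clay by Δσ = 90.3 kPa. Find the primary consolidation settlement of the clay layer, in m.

Final effective stress: σ'_f = 91.6 + 90.3 = 181.9 kPa.
σ'_f = 181.9 ≤ σ'_p = 240 kPa, so the clay remains overconsolidated and only the recompression index applies:
S_c = C_r·H/(1+e₀)·log₁₀(σ'_f/σ'_0) = 0.08×7.7/2.15×log₁₀(181.9/91.6)
    = 0.28651 × 0.29794 = 0.08536 m

S_c ≈ 0.0854 m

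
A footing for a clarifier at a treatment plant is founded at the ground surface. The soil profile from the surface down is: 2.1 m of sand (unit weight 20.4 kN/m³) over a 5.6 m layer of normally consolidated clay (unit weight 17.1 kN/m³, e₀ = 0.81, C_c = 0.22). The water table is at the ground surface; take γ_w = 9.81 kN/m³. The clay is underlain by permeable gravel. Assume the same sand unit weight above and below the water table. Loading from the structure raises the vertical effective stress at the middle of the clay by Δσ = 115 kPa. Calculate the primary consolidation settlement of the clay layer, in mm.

Mid-depth of clay below the ground surface: z = 2.1 + 5.6/2 = 4.9 m.
Total vertical stress at mid-clay: σ_v = 20.4×2.1 + 17.1×2.8 = 90.72 kPa.
Pore pressure: u = 9.81×(4.9 − 0) = 48.069 kPa.
Initial effective stress: σ'_0 = σ_v − u = 90.72 − 48.069 = 42.651 kPa.
Final effective stress: σ'_f = σ'_0 + Δσ = 42.651 + 115 = 157.65 kPa.
Normally consolidated clay, so the full stress increment lies on the virgin compression line:
S_c = C_c·H/(1+e₀)·log₁₀(σ'_f/σ'_0) = 0.22×5.6/(1+0.81)×log₁₀(157.65/42.651)
    = 0.68066 × 0.56776 = 0.3865 m

S_c ≈ 386 mm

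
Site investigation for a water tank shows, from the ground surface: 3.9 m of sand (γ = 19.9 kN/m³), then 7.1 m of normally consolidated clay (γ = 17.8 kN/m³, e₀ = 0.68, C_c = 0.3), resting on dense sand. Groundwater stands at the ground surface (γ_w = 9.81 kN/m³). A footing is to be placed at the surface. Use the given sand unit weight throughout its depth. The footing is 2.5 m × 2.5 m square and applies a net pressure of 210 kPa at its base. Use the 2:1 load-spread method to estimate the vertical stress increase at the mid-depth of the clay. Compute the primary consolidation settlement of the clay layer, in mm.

Mid-depth of clay below the ground surface: z = 3.9 + 7.1/2 = 7.45 m.
Total vertical stress at mid-clay: σ_v = 19.9×3.9 + 17.8×3.55 = 140.8 kPa.
Pore pressure: u = 9.81×(7.45 − 0) = 73.085 kPa.
Initial effective stress: σ'_0 = σ_v − u = 140.8 − 73.085 = 67.715 kPa.
Stress increase at mid-clay by the 2:1 spreading method:
Δσ = qBL/((B+z)(L+z)) = 210×2.5×2.5/((2.5+7.45)(2.5+7.45)) = 13.257 kPa
Final effective stress: σ'_f = σ'_0 + Δσ = 67.715 + 13.257 = 80.972 kPa.
Normally consolidated clay, so the full stress increment lies on the virgin compression line:
S_c = C_c·H/(1+e₀)·log₁₀(σ'_f/σ'_0) = 0.3×7.1/(1+0.68)×log₁₀(80.972/67.715)
    = 1.2679 × 0.07765 = 0.09845 m

S_c ≈ 98.5 mm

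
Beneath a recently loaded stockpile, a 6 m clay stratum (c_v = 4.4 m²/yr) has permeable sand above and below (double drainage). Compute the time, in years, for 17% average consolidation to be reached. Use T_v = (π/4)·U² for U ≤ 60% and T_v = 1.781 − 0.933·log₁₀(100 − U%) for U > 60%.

Drainage path length: H_d = H/2 = 3 m (double drainage).
U ≤ 60%: T_v = (π/4)·U² = (π/4)×0.17² = 0.022698.
t = T_v·H_d²/c_v = 0.022698×3²/4.4 = 0.04643 years.

t ≈ 0.0464 years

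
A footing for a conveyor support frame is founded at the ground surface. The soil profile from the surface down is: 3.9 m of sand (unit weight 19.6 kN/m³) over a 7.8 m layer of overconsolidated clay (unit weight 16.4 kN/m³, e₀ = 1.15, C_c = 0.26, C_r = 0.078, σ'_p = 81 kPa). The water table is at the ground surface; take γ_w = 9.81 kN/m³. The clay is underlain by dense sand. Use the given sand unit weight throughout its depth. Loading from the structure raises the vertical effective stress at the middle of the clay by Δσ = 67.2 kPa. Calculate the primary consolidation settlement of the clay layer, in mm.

S_c ≈ 226 mm

Mid-depth of clay below the ground surface: z = 3.9 + 7.8/2 = 7.8 m.
Total vertical stress at mid-clay: σ_v = 19.6×3.9 + 16.4×3.9 = 140.4 kPa.
Pore pressure: u = 9.81×(7.8 − 0) = 76.518 kPa.
Initial effective stress: σ'_0 = σ_v − u = 140.4 − 76.518 = 63.882 kPa.
Final effective stress: σ'_f = 63.882 + 67.2 = 131.08 kPa.
σ'_f = 131.08 > σ'_p = 81 kPa, so the stress path crosses the preconsolidation pressure — recompression up to σ'_p, then virgin compression beyond:
S_c = H/(1+e₀)·[C_r·log₁₀(σ'_p/σ'_0) + C_c·log₁₀(σ'_f/σ'_p)]
    = 7.8/2.15 × [0.078×log₁₀(81/63.882) + 0.26×log₁₀(131.08/81)]
    = 3.6279 × [0.0080423 + 0.054353] = 0.2264 m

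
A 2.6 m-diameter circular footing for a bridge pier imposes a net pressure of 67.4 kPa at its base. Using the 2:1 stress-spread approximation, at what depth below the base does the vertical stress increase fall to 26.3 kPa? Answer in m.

2:1 spreading — at depth z the loaded area has grown by z in each plan dimension:
qD²/(D+z)² = Δσ_z ⇒ z = D(√(q/Δσ_z) − 1) = 2.6×(√(67.4/26.3) − 1) = 1.562 m

z ≈ 1.56 m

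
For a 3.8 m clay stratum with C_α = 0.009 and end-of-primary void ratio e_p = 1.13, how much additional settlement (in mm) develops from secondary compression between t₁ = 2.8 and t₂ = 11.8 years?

S_s ≈ 10 mm

Secondary compression: S_s = C_α·H/(1+e_p)·log₁₀(t₂/t₁)
S_s = 0.009×3.8/(1+1.13)×log₁₀(11.8/2.8)
    = 0.01606 × 0.6247 = 0.01003 m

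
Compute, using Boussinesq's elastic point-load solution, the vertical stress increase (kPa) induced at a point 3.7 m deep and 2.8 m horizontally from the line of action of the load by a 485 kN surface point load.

Boussinesq vertical stress below a point load on an elastic half-space:
Δσ_z = 3P/(2πz²) · [1 + (r/z)²]^(−5/2)
r/z = 2.8/3.7 = 0.75676; [1+(r/z)²]^(−5/2) = 0.3224.
Δσ_z = 3×485/(2π×3.7²) × 0.3224 = 16.915 × 0.3224 = 5.453 kPa

Δσ_z ≈ 5.45 kPa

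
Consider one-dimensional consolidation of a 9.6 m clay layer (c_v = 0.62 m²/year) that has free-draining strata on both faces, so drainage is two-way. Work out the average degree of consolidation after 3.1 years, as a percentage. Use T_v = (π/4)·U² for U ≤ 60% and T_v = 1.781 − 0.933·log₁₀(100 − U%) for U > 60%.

U ≈ 32.6 %

Drainage path length: H_d = H/2 = 4.8 m (double drainage).
T_v = c_v·t/H_d² = 0.62×3.1/4.8² = 0.08342.
T_v = 0.08342 corresponds to the U ≤ 60% branch:
U = √(4T_v/π) = 0.3259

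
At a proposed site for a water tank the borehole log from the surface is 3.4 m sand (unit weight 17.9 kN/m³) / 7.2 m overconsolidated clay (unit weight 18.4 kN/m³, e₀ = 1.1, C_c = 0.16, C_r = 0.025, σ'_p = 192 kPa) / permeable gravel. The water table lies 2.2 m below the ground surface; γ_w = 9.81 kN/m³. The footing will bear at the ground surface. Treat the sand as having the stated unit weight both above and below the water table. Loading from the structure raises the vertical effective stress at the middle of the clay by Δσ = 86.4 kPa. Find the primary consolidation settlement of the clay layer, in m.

S_c ≈ 0.0273 m

Mid-depth of clay below the ground surface: z = 3.4 + 7.2/2 = 7 m.
Total vertical stress at mid-clay: σ_v = 17.9×3.4 + 18.4×3.6 = 127.1 kPa.
Pore pressure: u = 9.81×(7 − 2.2) = 47.088 kPa.
Initial effective stress: σ'_0 = σ_v − u = 127.1 − 47.088 = 80.012 kPa.
Final effective stress: σ'_f = 80.012 + 86.4 = 166.41 kPa.
σ'_f = 166.41 ≤ σ'_p = 192 kPa, so the clay remains overconsolidated and only the recompression index applies:
S_c = C_r·H/(1+e₀)·log₁₀(σ'_f/σ'_0) = 0.025×7.2/2.1×log₁₀(166.41/80.012)
    = 0.085715 × 0.31802 = 0.02726 m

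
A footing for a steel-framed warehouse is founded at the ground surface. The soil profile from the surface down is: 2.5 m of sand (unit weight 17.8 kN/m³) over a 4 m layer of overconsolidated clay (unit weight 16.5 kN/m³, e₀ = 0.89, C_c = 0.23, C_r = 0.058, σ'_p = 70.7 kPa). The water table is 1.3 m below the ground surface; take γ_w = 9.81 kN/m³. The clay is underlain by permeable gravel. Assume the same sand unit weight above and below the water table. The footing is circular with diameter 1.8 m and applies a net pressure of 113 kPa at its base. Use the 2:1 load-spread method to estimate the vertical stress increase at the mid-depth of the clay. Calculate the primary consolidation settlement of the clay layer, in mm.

Mid-depth of clay below the ground surface: z = 2.5 + 4/2 = 4.5 m.
Total vertical stress at mid-clay: σ_v = 17.8×2.5 + 16.5×2 = 77.5 kPa.
Pore pressure: u = 9.81×(4.5 − 1.3) = 31.392 kPa.
Initial effective stress: σ'_0 = σ_v − u = 77.5 − 31.392 = 46.108 kPa.
Stress increase at mid-clay by the 2:1 spreading method:
Δσ ≈ qD²/(D+z)² = 113×1.8²/(1.8+4.5)² = 9.2245 kPa
Final effective stress: σ'_f = 46.108 + 9.2245 = 55.332 kPa.
σ'_f = 55.332 ≤ σ'_p = 70.7 kPa, so the clay remains overconsolidated and only the recompression index applies:
S_c = C_r·H/(1+e₀)·log₁₀(σ'_f/σ'_0) = 0.058×4/1.89×log₁₀(55.332/46.108)
    = 0.12275 × 0.0792 = 0.009722 m

S_c ≈ 9.72 mm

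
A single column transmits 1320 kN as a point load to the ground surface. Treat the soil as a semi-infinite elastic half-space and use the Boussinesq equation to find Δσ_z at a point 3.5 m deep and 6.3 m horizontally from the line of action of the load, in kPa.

Δσ_z ≈ 1.39 kPa

Boussinesq vertical stress below a point load on an elastic half-space:
Δσ_z = 3P/(2πz²) · [1 + (r/z)²]^(−5/2)
r/z = 6.3/3.5 = 1.8; [1+(r/z)²]^(−5/2) = 0.027014.
Δσ_z = 3×1320/(2π×3.5²) × 0.027014 = 51.449 × 0.027014 = 1.39 kPa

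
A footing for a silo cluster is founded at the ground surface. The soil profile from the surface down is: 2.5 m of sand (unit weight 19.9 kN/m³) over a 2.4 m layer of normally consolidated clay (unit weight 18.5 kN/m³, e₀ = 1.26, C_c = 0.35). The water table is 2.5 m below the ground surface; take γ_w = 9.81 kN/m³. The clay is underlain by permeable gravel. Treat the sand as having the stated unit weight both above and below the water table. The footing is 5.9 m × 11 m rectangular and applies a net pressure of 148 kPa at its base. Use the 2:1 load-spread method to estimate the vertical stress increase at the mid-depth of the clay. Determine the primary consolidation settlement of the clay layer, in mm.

Mid-depth of clay below the ground surface: z = 2.5 + 2.4/2 = 3.7 m.
Total vertical stress at mid-clay: σ_v = 19.9×2.5 + 18.5×1.2 = 71.95 kPa.
Pore pressure: u = 9.81×(3.7 − 2.5) = 11.772 kPa.
Initial effective stress: σ'_0 = σ_v − u = 71.95 − 11.772 = 60.178 kPa.
Stress increase at mid-clay by the 2:1 spreading method:
Δσ = qBL/((B+z)(L+z)) = 148×5.9×11/((5.9+3.7)(11+3.7)) = 68.064 kPa
Final effective stress: σ'_f = σ'_0 + Δσ = 60.178 + 68.064 = 128.24 kPa.
Normally consolidated clay, so the full stress increment lies on the virgin compression line:
S_c = C_c·H/(1+e₀)·log₁₀(σ'_f/σ'_0) = 0.35×2.4/(1+1.26)×log₁₀(128.24/60.178)
    = 0.37168 × 0.32859 = 0.1221 m

S_c ≈ 122 mm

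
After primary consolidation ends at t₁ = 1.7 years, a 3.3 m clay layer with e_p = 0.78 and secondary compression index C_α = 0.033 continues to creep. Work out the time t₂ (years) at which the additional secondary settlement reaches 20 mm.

S_s = C_α·H/(1+e_p)·log₁₀(t₂/t₁) ⇒ log₁₀(t₂/t₁) = S_s·(1+e_p)/(C_α·H).
log₁₀(t₂/t₁) = 0.02 × (1+0.78) / (0.033×3.3) = 0.3269
t₂ = t₁ × 10^0.3269 = 1.7 × 2.123 = 3.609 years

t₂ ≈ 3.61 years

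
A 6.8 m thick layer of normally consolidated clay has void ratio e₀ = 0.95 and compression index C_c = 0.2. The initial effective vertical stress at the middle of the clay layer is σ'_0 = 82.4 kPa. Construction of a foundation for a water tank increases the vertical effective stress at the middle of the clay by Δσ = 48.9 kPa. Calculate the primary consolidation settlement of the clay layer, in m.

Final effective stress: σ'_f = σ'_0 + Δσ = 82.4 + 48.9 = 131.3 kPa.
Normally consolidated clay, so the full stress increment lies on the virgin compression line:
S_c = C_c·H/(1+e₀)·log₁₀(σ'_f/σ'_0) = 0.2×6.8/(1+0.95)×log₁₀(131.3/82.4)
    = 0.69744 × 0.20234 = 0.1411 m

S_c ≈ 0.141 m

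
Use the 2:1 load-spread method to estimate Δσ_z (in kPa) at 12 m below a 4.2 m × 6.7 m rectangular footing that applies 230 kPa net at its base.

Δσ_z ≈ 21.4 kPa

By the 2:1 method the load spreads at 1 horizontal : 2 vertical, so at depth z the loaded area has grown by z in each plan dimension:
Δσ = qBL/((B+z)(L+z)) = 230×4.2×6.7/((4.2+12)(6.7+12)) = 21.365 kPa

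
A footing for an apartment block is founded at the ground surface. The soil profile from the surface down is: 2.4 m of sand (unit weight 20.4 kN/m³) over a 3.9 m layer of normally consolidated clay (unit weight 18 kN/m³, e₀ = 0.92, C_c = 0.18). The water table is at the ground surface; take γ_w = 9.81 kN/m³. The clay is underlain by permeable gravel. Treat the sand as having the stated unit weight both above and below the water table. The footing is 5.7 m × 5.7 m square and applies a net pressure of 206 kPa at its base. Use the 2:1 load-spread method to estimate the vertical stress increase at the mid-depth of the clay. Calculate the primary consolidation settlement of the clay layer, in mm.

Mid-depth of clay below the ground surface: z = 2.4 + 3.9/2 = 4.35 m.
Total vertical stress at mid-clay: σ_v = 20.4×2.4 + 18×1.95 = 84.06 kPa.
Pore pressure: u = 9.81×(4.35 − 0) = 42.673 kPa.
Initial effective stress: σ'_0 = σ_v − u = 84.06 − 42.673 = 41.387 kPa.
Stress increase at mid-clay by the 2:1 spreading method:
Δσ = qBL/((B+z)(L+z)) = 206×5.7×5.7/((5.7+4.35)(5.7+4.35)) = 66.265 kPa
Final effective stress: σ'_f = σ'_0 + Δσ = 41.387 + 66.265 = 107.65 kPa.
Normally consolidated clay, so the full stress increment lies on the virgin compression line:
S_c = C_c·H/(1+e₀)·log₁₀(σ'_f/σ'_0) = 0.18×3.9/(1+0.92)×log₁₀(107.65/41.387)
    = 0.36562 × 0.41515 = 0.1518 m

S_c ≈ 152 mm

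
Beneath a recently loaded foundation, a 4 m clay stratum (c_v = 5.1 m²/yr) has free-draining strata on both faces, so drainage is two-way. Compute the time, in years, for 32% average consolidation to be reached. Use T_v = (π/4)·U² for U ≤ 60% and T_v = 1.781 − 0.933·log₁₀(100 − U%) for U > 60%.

Drainage path length: H_d = H/2 = 2 m (double drainage).
U ≤ 60%: T_v = (π/4)·U² = (π/4)×0.32² = 0.080425.
t = T_v·H_d²/c_v = 0.080425×2²/5.1 = 0.06308 years.

t ≈ 0.0631 years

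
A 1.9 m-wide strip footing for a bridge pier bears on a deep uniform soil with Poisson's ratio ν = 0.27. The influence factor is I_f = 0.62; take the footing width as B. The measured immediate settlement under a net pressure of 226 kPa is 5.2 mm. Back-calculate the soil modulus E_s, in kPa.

E_s ≈ 47500 kPa

S_e = q·B·(1−ν²)/E_s · I_f  ⇒  E_s = q·B·(1−ν²)·I_f / S_e.
E_s = 226 × 1.9 × 0.9271 × 0.62 / 0.0052 = 47470 kPa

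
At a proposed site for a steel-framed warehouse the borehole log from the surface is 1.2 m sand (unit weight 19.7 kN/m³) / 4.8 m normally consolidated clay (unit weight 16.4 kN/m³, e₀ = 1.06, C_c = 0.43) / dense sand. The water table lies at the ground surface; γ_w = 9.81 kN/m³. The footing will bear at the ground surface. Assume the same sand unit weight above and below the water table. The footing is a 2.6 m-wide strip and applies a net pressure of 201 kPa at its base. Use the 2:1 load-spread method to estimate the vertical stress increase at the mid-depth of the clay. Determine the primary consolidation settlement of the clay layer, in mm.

Mid-depth of clay below the ground surface: z = 1.2 + 4.8/2 = 3.6 m.
Total vertical stress at mid-clay: σ_v = 19.7×1.2 + 16.4×2.4 = 63 kPa.
Pore pressure: u = 9.81×(3.6 − 0) = 35.316 kPa.
Initial effective stress: σ'_0 = σ_v − u = 63 − 35.316 = 27.684 kPa.
Stress increase at mid-clay by the 2:1 spreading method:
Δσ = qB/(B+z) = 201×2.6/(2.6+3.6) = 84.29 kPa
Final effective stress: σ'_f = σ'_0 + Δσ = 27.684 + 84.29 = 111.97 kPa.
Normally consolidated clay, so the full stress increment lies on the virgin compression line:
S_c = C_c·H/(1+e₀)·log₁₀(σ'_f/σ'_0) = 0.43×4.8/(1+1.06)×log₁₀(111.97/27.684)
    = 1.0019 × 0.60687 = 0.608 m

S_c ≈ 608 mm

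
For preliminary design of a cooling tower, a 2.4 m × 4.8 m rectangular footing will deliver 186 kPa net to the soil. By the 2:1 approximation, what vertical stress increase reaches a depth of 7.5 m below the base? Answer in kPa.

By the 2:1 method the load spreads at 1 horizontal : 2 vertical, so at depth z the loaded area has grown by z in each plan dimension:
Δσ = qBL/((B+z)(L+z)) = 186×2.4×4.8/((2.4+7.5)(4.8+7.5)) = 17.596 kPa

Δσ_z ≈ 17.6 kPa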